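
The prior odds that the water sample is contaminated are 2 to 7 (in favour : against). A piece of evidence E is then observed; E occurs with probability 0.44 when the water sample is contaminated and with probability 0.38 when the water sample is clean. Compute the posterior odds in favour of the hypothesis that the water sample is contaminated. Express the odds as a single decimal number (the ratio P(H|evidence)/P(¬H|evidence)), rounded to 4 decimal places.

Prior odds = 2/7 = 0.28571. In log-odds, ln(0.28571) = -1.2528.
Add log likelihood ratio: ln(1.1579) = 0.14660.
Posterior log-odds = -1.1062, so posterior odds = exp(-1.1062) = 0.33083.

Posterior odds ≈ 0.3308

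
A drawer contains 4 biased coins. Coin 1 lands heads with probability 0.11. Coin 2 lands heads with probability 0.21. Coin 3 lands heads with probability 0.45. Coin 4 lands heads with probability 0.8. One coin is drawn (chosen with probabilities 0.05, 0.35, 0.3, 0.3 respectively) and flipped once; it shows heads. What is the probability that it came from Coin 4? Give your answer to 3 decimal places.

Posterior probability ≈ 0.529

P(heads|C1) = 0.11; P(heads|C2) = 0.21; P(heads|C3) = 0.45; P(heads|C4) = 0.8.
Prior × likelihood for each source: 0.05·0.11=0.005500, 0.35·0.21=0.07350, 0.3·0.45=0.1350, 0.3·0.8=0.2400. Summing gives P(heads) = 0.45400.
P(Coin 4 | heads) = 0.2400 / 0.45400 = 0.529.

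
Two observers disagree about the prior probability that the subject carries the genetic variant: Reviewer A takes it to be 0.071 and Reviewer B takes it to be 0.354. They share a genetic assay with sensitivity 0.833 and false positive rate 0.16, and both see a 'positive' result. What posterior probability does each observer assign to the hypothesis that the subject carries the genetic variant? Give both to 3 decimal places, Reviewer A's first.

P('+'|H) = 0.833, P('+'|¬H) = 0.16.
Reviewer A: numerator 0.833·0.071 = 0.059143; evidence = 0.059143+0.16·0.929 = 0.20778; posterior = 0.285.
Reviewer B: numerator 0.833·0.354 = 0.29488; evidence = 0.29488+0.16·0.646 = 0.39824; posterior = 0.740.

Reviewer A: 0.285; Reviewer B: 0.740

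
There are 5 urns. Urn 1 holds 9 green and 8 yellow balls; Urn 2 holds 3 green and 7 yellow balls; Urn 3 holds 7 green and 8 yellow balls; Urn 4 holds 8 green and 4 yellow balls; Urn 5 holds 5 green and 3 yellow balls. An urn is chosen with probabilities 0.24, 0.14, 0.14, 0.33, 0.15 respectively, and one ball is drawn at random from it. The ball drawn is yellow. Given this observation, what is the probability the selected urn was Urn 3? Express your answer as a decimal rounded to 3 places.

P(yellow|Urn 1) = 0.4706; P(yellow|Urn 2) = 0.7; P(yellow|Urn 3) = 0.5333; P(yellow|Urn 4) = 0.3333; P(yellow|Urn 5) = 0.375.
Prior × likelihood for each source: 0.24·0.4706=0.1129, 0.14·0.7=0.09800, 0.14·0.5333=0.07467, 0.33·0.3333=0.1100, 0.15·0.375=0.05625. Summing gives P(yellow) = 0.45186.
P(Urn 3 | yellow) = 0.07467 / 0.45186 = 0.165.

Posterior probability ≈ 0.165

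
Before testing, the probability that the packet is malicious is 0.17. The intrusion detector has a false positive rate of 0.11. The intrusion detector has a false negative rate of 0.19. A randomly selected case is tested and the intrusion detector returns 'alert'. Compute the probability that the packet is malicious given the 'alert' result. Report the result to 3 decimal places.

P(H | E) ≈ 0.601

Let H be the event that the packet is malicious. P(H) = 0.17, so P(¬H) = 0.83. With E the 'alert' result, P(E|H) = 0.81 and P(E|¬H) = 0.11.
P(E) = 0.81·0.17 + 0.11·0.83 = 0.13770 + 0.091300 = 0.22900.
By Bayes' theorem, P(H|E) = 0.13770 / 0.22900 = 0.601.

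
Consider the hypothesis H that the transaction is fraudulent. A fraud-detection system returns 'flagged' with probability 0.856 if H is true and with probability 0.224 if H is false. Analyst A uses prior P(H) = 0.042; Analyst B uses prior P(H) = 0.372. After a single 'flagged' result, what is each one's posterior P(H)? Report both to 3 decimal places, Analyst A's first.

Analyst A: 0.143; Analyst B: 0.694

P('+'|H) = 0.856, P('+'|¬H) = 0.224.
Analyst A: numerator 0.856·0.042 = 0.035952; evidence = 0.035952+0.224·0.958 = 0.25054; posterior = 0.143.
Analyst B: numerator 0.856·0.372 = 0.31843; evidence = 0.31843+0.224·0.628 = 0.45910; posterior = 0.694.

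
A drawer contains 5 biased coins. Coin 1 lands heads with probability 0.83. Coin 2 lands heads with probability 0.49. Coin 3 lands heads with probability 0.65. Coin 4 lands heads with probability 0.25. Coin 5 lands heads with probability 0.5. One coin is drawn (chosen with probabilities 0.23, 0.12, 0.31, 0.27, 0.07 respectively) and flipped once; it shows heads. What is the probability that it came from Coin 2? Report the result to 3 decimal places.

P(heads|C1) = 0.83; P(heads|C2) = 0.49; P(heads|C3) = 0.65; P(heads|C4) = 0.25; P(heads|C5) = 0.5.
Prior × likelihood for each source: 0.23·0.83=0.1909, 0.12·0.49=0.05880, 0.31·0.65=0.2015, 0.27·0.25=0.06750, 0.07·0.5=0.03500. Summing gives P(heads) = 0.55370.
P(Coin 2 | heads) = 0.05880 / 0.55370 = 0.106.

Posterior probability ≈ 0.106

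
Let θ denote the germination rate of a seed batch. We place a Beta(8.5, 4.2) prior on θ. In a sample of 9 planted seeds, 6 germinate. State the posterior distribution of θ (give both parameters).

Posterior: Beta(14.5, 7.2)

Observing 6 successes and 3 failures updates Beta(8.5, 4.2) by adding the success and failure counts to the two shape parameters: α = 8.5+6 = 14.5, β = 4.2+3 = 7.2.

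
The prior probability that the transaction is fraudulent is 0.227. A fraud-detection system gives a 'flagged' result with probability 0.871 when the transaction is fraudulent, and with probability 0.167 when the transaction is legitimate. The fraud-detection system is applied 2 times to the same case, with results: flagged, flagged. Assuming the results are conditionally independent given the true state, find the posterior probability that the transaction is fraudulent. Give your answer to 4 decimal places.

Posterior P(H) ≈ 0.8887

Let H be the event that the transaction is fraudulent; start with P(H) = 0.227. P('flagged'|H) = 0.871, P('flagged'|¬H) = 0.167.
Update on result 1 ('flagged'): P(H) ← 0.871·0.2270 / (0.871·0.2270 + 0.167·0.7730) = 0.19772/0.32681 = 0.6050.
Update on result 2 ('flagged'): P(H) ← 0.871·0.6050 / (0.871·0.6050 + 0.167·0.3950) = 0.52695/0.59292 = 0.8887.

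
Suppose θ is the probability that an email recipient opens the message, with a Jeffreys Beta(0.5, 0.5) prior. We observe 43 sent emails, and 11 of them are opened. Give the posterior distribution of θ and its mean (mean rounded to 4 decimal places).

The binomial likelihood is conjugate to the Beta prior: with 11 successes and 32 failures, the posterior is Beta(0.5+11, 0.5+32) = Beta(11.5, 32.5).
E[θ | data] = 11.5/(11.5+32.5) = 0.2614.

Posterior: Beta(11.5, 32.5); mean ≈ 0.2614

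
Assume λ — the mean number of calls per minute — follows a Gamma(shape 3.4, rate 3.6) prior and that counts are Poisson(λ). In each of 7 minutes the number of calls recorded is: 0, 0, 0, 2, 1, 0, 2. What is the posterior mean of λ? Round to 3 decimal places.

Posterior mean ≈ 0.792

The Poisson likelihood adds the total count to the shape and the number of exposure periods to the rate. Here ∑xᵢ = 5 and n = 7, so shape 3.4→8.4 and rate 3.6→10.6.
E[λ | data] = 8.4/10.6 = 0.792.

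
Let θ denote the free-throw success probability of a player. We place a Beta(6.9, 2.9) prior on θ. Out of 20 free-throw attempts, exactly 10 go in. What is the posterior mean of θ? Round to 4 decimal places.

Observing 10 successes and 10 failures updates Beta(6.9, 2.9) by adding the success and failure counts to the two shape parameters: α = 6.9+10 = 16.9, β = 2.9+10 = 12.9.
Posterior mean = α/(α+β) = 16.9/29.8 = 0.5671.

Posterior mean ≈ 0.5671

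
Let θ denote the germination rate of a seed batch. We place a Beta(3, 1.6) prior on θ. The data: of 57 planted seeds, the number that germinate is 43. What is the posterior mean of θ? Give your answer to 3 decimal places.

The binomial likelihood is conjugate to the Beta prior: with 43 successes and 14 failures, the posterior is Beta(3+43, 1.6+14) = Beta(46, 15.6).
Posterior mean = α/(α+β) = 46/61.6 = 0.747.

Posterior mean ≈ 0.747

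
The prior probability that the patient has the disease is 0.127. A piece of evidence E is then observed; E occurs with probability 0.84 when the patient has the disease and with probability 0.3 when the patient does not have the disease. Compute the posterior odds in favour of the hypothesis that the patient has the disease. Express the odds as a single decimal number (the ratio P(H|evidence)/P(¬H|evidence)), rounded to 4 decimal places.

Posterior odds ≈ 0.4073

Prior odds = 0.127/(1−0.127) = 0.14548. In log-odds, ln(0.14548) = -1.9277.
Add log likelihood ratio: ln(2.8000) = 1.0296.
Posterior log-odds = -0.89813, so posterior odds = exp(-0.89813) = 0.40733.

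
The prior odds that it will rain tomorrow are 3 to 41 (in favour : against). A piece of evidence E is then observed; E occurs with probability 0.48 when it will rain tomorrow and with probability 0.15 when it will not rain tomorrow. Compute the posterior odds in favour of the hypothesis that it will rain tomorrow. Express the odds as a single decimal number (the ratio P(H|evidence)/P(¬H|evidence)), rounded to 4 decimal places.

Prior odds = 3/41 = 0.073171.
Likelihood ratio for E = 0.48/0.15 = 3.2000.
Posterior odds = prior odds × LR = 0.23415.

Posterior odds ≈ 0.2341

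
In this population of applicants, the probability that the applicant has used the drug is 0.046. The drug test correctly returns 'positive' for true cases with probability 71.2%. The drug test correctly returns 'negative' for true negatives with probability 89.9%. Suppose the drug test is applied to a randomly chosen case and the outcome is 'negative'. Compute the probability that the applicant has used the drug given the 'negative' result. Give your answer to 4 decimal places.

Write H for 'the applicant has used the drug'. Prior odds H:¬H = 0.046/0.954 = 0.048218. For the 'negative' outcome, the likelihood ratio is 0.288/0.899 = 0.32036.
Posterior odds = 0.048218 × 0.32036 = 0.015447, so P(H|E) = 0.015447/(1+0.015447) = 0.0152.

P(H | E) ≈ 0.0152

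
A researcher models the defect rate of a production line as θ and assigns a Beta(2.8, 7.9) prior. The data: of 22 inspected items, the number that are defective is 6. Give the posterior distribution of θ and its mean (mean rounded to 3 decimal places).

Posterior: Beta(8.8, 23.9); mean ≈ 0.269

Observing 6 successes and 16 failures updates Beta(2.8, 7.9) by adding the success and failure counts to the two shape parameters: α = 2.8+6 = 8.8, β = 7.9+16 = 23.9.
Posterior mean = α/(α+β) = 8.8/32.7 = 0.269.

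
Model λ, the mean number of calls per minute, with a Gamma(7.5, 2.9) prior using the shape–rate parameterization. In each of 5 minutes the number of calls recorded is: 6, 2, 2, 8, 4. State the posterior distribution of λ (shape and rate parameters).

The Poisson likelihood adds the total count to the shape and the number of exposure periods to the rate. Here ∑xᵢ = 22 and n = 5, so shape 7.5→29.5 and rate 2.9→7.9.

Posterior: Gamma(shape=29.5, rate=7.9)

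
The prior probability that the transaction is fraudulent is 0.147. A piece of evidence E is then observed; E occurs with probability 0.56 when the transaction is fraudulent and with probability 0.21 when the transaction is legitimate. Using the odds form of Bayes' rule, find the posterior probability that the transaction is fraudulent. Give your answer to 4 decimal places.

Posterior probability ≈ 0.3149

Prior odds = 0.147/(1−0.147) = 0.17233.
Likelihood ratio for E = 0.56/0.21 = 2.6667.
Posterior odds = prior odds × LR = 0.45955.
Posterior probability = odds/(1+odds) = 0.45955/1.4596 = 0.3149.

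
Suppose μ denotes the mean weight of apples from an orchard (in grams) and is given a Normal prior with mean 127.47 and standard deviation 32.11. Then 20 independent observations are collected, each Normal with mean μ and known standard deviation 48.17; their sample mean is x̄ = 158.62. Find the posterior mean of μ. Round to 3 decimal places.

Posterior mean ≈ 155.469

Prior precision 1/τ₀² = 1/32.11² = 0.00096988; data precision n/σ² = 20/48.17² = 0.00861939.
Posterior precision = 0.00096988 + 0.00861939 = 0.00958928.
Posterior mean = (0.00096988·127.47 + 0.00861939·158.62) / 0.00958928 = 155.469.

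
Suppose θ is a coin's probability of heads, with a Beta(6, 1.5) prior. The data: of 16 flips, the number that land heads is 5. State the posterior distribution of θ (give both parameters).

Posterior: Beta(11, 12.5)

Observing 5 successes and 11 failures updates Beta(6, 1.5) by adding the success and failure counts to the two shape parameters: α = 6+5 = 11, β = 1.5+11 = 12.5.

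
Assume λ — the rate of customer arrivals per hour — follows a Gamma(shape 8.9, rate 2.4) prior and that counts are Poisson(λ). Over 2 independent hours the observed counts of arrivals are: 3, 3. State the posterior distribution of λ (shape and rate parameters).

Posterior: Gamma(shape=14.9, rate=4.4)

Total count ∑xᵢ = 6 over n = 2 hours.
Gamma is conjugate to the Poisson likelihood: posterior is Gamma(shape = 8.9+6 = 14.9, rate = 2.4+2 = 4.4).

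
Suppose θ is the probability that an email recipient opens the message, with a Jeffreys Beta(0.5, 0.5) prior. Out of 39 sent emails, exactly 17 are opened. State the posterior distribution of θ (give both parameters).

Posterior: Beta(17.5, 22.5)

The binomial likelihood is conjugate to the Beta prior: with 17 successes and 22 failures, the posterior is Beta(0.5+17, 0.5+22) = Beta(17.5, 22.5).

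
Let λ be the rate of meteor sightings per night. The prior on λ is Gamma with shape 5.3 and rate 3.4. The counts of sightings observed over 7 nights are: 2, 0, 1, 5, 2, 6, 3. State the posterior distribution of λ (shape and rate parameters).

Posterior: Gamma(shape=24.3, rate=10.4)

Total count ∑xᵢ = 19 over n = 7 nights.
Gamma is conjugate to the Poisson likelihood: posterior is Gamma(shape = 5.3+19 = 24.3, rate = 3.4+7 = 10.4).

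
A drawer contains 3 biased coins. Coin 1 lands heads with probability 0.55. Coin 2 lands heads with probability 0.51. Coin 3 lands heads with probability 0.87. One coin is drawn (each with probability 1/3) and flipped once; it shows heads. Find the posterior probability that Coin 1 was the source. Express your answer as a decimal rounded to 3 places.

P(heads|C1) = 0.55; P(heads|C2) = 0.51; P(heads|C3) = 0.87.
Prior × likelihood for each source: 0.333333·0.55=0.1833, 0.333333·0.51=0.1700, 0.333333·0.87=0.2900. Summing gives P(heads) = 0.64333.
P(Coin 1 | heads) = 0.1833 / 0.64333 = 0.285.

Posterior probability ≈ 0.285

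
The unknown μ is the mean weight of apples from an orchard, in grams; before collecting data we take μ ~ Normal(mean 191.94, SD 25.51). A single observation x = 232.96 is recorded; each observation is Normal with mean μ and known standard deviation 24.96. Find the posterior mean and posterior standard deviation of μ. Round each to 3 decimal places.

With known σ, the Normal prior is conjugate. Weight on the data is w = (n/σ²)/(n/σ² + 1/τ₀²) = 0.00160513/(0.00160513+0.00153666) = 0.51090.
Posterior mean = w·x̄ + (1−w)·μ₀ = 0.51090·232.96 + 0.48910·191.94 = 212.897. Posterior variance = 1/(0.00160513+0.00153666) = 318.289, so SD = 17.841.

Posterior mean ≈ 212.897; posterior SD ≈ 17.841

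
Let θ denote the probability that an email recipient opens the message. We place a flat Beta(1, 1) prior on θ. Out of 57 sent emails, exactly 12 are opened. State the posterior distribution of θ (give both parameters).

Posterior: Beta(13, 46)

Observing 12 successes and 45 failures updates Beta(1, 1) by adding the success and failure counts to the two shape parameters: α = 1+12 = 13, β = 1+45 = 46.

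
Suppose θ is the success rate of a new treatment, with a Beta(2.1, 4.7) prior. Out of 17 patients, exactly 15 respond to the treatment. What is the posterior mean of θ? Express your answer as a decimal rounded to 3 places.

Posterior mean ≈ 0.718

The binomial likelihood is conjugate to the Beta prior: with 15 successes and 2 failures, the posterior is Beta(2.1+15, 4.7+2) = Beta(17.1, 6.7).
Posterior mean = α/(α+β) = 17.1/23.8 = 0.718.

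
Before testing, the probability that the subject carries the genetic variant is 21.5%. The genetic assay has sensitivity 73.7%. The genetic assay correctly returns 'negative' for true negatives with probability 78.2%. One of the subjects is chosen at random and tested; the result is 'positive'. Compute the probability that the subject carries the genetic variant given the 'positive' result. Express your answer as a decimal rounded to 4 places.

P(H | E) ≈ 0.4808

Let H be the event that the subject carries the genetic variant. P(H) = 0.215, so P(¬H) = 0.785. With E the 'positive' result, P(E|H) = 0.737 and P(E|¬H) = 0.218.
P(E) = 0.737·0.215 + 0.218·0.785 = 0.15845 + 0.17113 = 0.32959.
By Bayes' theorem, P(H|E) = 0.15845 / 0.32959 = 0.4808.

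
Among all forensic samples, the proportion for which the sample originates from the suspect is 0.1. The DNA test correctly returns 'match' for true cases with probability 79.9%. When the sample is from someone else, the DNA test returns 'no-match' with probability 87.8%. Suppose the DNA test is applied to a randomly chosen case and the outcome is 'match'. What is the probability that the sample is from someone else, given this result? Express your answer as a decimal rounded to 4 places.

Let H be the event that the sample originates from the suspect. P(H) = 0.1, so P(¬H) = 0.9. With E the 'match' result, P(E|H) = 0.799 and P(E|¬H) = 0.122.
P(E) = 0.799·0.1 + 0.122·0.9 = 0.079900 + 0.10980 = 0.18970.
By Bayes' theorem, P(H|E) = 0.079900 / 0.18970 = 0.4212. Hence P(¬H|E) = 1 − 0.4212 = 0.5788.

P(¬H | E) ≈ 0.5788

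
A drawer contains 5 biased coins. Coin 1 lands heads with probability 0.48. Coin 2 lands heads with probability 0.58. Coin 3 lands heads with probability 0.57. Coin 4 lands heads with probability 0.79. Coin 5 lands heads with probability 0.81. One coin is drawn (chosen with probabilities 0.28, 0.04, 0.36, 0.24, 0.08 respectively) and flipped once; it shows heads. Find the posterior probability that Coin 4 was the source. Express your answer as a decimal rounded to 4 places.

P(heads|C1) = 0.48; P(heads|C2) = 0.58; P(heads|C3) = 0.57; P(heads|C4) = 0.79; P(heads|C5) = 0.81.
Prior × likelihood for each source: 0.28·0.48=0.1344, 0.04·0.58=0.02320, 0.36·0.57=0.2052, 0.24·0.79=0.1896, 0.08·0.81=0.06480. Summing gives P(heads) = 0.61720.
P(Coin 4 | heads) = 0.1896 / 0.61720 = 0.3072.

Posterior probability ≈ 0.3072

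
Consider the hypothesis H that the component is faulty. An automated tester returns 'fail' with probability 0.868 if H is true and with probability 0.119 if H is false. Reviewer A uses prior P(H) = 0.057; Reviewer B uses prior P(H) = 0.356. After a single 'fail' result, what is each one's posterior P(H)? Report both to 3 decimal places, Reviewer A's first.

Reviewer A: 0.306; Reviewer B: 0.801

The likelihood ratio for a 'fail' result is 0.868/0.119 = 7.2941.
Reviewer A: prior odds 0.057/0.943 = 0.060445; posterior odds 0.44090; posterior probability 0.306.
Reviewer B: prior odds 0.356/0.644 = 0.55280; posterior odds 4.0322; posterior probability 0.801.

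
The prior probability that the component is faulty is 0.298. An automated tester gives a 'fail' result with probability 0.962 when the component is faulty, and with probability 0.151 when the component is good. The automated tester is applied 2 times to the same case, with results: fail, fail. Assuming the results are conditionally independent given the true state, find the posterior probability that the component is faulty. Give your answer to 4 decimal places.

Posterior P(H) ≈ 0.9451

Let H be the event that the component is faulty; start with P(H) = 0.298. P('fail'|H) = 0.962, P('fail'|¬H) = 0.151.
Update on result 1 ('fail'): P(H) ← 0.962·0.2980 / (0.962·0.2980 + 0.151·0.7020) = 0.28668/0.39268 = 0.7301.
Update on result 2 ('fail'): P(H) ← 0.962·0.7301 / (0.962·0.7301 + 0.151·0.2699) = 0.70231/0.74307 = 0.9451.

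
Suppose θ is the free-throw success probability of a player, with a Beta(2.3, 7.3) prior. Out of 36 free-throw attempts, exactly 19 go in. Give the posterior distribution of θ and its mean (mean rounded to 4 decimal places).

The binomial likelihood is conjugate to the Beta prior: with 19 successes and 17 failures, the posterior is Beta(2.3+19, 7.3+17) = Beta(21.3, 24.3).
Posterior mean = α/(α+β) = 21.3/45.6 = 0.4671.

Posterior: Beta(21.3, 24.3); mean ≈ 0.4671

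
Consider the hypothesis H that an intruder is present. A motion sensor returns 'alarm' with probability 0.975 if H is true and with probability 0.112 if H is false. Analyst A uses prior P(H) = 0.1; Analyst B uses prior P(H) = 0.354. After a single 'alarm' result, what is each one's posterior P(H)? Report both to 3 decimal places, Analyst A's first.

P('+'|H) = 0.975, P('+'|¬H) = 0.112.
Analyst A: numerator 0.975·0.1 = 0.097500; evidence = 0.097500+0.112·0.9 = 0.19830; posterior = 0.492.
Analyst B: numerator 0.975·0.354 = 0.34515; evidence = 0.34515+0.112·0.646 = 0.41750; posterior = 0.827.

Analyst A: 0.492; Analyst B: 0.827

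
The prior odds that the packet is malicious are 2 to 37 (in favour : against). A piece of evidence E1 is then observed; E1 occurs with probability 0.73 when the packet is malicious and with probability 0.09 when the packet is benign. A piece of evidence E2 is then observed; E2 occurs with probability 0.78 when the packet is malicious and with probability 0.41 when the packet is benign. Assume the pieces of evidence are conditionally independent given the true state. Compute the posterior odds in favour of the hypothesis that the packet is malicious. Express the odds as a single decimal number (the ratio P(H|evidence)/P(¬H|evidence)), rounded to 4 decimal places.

Prior odds = 2/37 = 0.054054. In log-odds, ln(0.054054) = -2.9178.
Add log likelihood ratios: ln(8.1111) + ln(1.9024) = 2.7364.
Posterior log-odds = -0.18140, so posterior odds = exp(-0.18140) = 0.83410.

Posterior odds ≈ 0.8341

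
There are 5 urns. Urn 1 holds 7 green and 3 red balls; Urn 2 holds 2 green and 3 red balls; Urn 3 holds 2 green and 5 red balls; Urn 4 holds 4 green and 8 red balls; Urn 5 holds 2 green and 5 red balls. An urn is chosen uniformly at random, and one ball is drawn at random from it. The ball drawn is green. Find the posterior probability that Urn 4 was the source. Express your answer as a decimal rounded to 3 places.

P(green|Urn 1) = 0.7; P(green|Urn 2) = 0.4; P(green|Urn 3) = 0.2857; P(green|Urn 4) = 0.3333; P(green|Urn 5) = 0.2857.
Prior × likelihood for each source: 0.2·0.7=0.1400, 0.2·0.4=0.08000, 0.2·0.2857=0.05714, 0.2·0.3333=0.06667, 0.2·0.2857=0.05714. Summing gives P(green) = 0.40095.
P(Urn 4 | green) = 0.06667 / 0.40095 = 0.166.

Posterior probability ≈ 0.166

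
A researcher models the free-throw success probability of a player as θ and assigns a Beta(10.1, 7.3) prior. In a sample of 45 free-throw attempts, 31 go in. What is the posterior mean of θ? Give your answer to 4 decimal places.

The binomial likelihood is conjugate to the Beta prior: with 31 successes and 14 failures, the posterior is Beta(10.1+31, 7.3+14) = Beta(41.1, 21.3).
Posterior mean = α/(α+β) = 41.1/62.4 = 0.6587.

Posterior mean ≈ 0.6587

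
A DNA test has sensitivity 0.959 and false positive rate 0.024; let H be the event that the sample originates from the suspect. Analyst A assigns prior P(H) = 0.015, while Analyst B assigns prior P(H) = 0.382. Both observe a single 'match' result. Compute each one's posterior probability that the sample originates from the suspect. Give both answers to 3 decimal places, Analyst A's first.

Analyst A: 0.378; Analyst B: 0.961

P('+'|H) = 0.959, P('+'|¬H) = 0.024.
Analyst A: numerator 0.959·0.015 = 0.014385; evidence = 0.014385+0.024·0.985 = 0.038025; posterior = 0.378.
Analyst B: numerator 0.959·0.382 = 0.36634; evidence = 0.36634+0.024·0.618 = 0.38117; posterior = 0.961.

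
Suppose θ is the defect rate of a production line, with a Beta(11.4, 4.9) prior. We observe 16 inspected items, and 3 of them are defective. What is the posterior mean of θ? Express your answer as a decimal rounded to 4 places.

Posterior mean ≈ 0.4458

The binomial likelihood is conjugate to the Beta prior: with 3 successes and 13 failures, the posterior is Beta(11.4+3, 4.9+13) = Beta(14.4, 17.9).
Posterior mean = α/(α+β) = 14.4/32.3 = 0.4458.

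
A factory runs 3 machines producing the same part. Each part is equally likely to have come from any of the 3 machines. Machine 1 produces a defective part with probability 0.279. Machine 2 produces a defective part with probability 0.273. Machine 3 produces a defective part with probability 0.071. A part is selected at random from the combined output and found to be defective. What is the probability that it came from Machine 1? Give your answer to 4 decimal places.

Posterior probability ≈ 0.4478

Tabulate prior·likelihood by source: [1] prior 0.333333, lik 0.279, product 0.09300; [2] prior 0.333333, lik 0.273, product 0.09100; [3] prior 0.333333, lik 0.071, product 0.02367.
Normalizing constant = 0.20767; the posterior for Machine 1 is its product over the sum, 0.09300/0.20767 = 0.4478.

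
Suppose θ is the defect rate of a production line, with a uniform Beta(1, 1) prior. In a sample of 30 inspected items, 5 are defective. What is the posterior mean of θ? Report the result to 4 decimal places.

Posterior mean ≈ 0.1875

Observing 5 successes and 25 failures updates Beta(1, 1) by adding the success and failure counts to the two shape parameters: α = 1+5 = 6, β = 1+25 = 26.
E[θ | data] = 6/(6+26) = 0.1875.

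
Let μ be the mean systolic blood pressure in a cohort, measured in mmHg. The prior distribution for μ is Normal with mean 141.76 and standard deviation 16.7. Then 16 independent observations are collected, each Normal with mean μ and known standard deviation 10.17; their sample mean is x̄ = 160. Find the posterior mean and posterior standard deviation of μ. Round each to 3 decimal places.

Posterior mean ≈ 159.587; posterior SD ≈ 2.514

With known σ, the Normal prior is conjugate. Weight on the data is w = (n/σ²)/(n/σ² + 1/τ₀²) = 0.154696/(0.154696+0.00358564) = 0.97735.
Posterior mean = w·x̄ + (1−w)·μ₀ = 0.97735·160 + 0.022654·141.76 = 159.587. Posterior variance = 1/(0.154696+0.00358564) = 6.31787, so SD = 2.514.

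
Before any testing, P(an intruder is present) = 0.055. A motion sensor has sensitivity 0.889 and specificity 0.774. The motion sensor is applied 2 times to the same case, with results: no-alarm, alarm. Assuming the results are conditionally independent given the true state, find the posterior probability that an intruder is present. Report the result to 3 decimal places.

Let H be the event that an intruder is present; start with P(H) = 0.055. P('alarm'|H) = 0.889, P('alarm'|¬H) = 0.226.
Update on result 1 ('no-alarm'): P(H) ← 0.111·0.0550 / (0.111·0.0550 + 0.774·0.9450) = 0.0061050/0.73754 = 0.0083.
Update on result 2 ('alarm'): P(H) ← 0.889·0.0083 / (0.889·0.0083 + 0.226·0.9917) = 0.0073588/0.23149 = 0.0318.

Posterior P(H) ≈ 0.032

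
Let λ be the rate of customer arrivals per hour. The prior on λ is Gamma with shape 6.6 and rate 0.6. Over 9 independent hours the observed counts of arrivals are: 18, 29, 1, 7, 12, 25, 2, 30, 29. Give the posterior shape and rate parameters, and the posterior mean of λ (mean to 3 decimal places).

Total count ∑xᵢ = 153 over n = 9 hours.
Gamma is conjugate to the Poisson likelihood: posterior is Gamma(shape = 6.6+153 = 159.6, rate = 0.6+9 = 9.6).
Posterior mean = shape/rate = 159.6/9.6 = 16.625.

Posterior: Gamma(shape=159.6, rate=9.6); mean ≈ 16.625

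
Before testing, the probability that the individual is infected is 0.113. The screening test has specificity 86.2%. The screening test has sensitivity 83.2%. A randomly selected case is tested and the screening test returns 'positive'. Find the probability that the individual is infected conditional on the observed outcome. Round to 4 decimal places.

Write H for 'the individual is infected'. Prior odds H:¬H = 0.113/0.887 = 0.12740. For the 'positive' outcome, the likelihood ratio is 0.832/0.138 = 6.0290.
Posterior odds = 0.12740 × 6.0290 = 0.76807, so P(H|E) = 0.76807/(1+0.76807) = 0.4344.

P(H | E) ≈ 0.4344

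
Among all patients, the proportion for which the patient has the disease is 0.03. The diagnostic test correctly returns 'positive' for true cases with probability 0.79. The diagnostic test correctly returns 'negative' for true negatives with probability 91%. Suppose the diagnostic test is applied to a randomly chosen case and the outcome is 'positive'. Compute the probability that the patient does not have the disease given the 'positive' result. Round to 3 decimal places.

Write H for 'the patient has the disease'. Prior odds H:¬H = 0.03/0.97 = 0.030928. For the 'positive' outcome, the likelihood ratio is 0.79/0.09 = 8.7778.
Posterior odds = 0.030928 × 8.7778 = 0.27148, so P(H|E) = 0.27148/(1+0.27148) = 0.214. Then P(¬H|E) = 1 − 0.214 = 0.786.

P(¬H | E) ≈ 0.786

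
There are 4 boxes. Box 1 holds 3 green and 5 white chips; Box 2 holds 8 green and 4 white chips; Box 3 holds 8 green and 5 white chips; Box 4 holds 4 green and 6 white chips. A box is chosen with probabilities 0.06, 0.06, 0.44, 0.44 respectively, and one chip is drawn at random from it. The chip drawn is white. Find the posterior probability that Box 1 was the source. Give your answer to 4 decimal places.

Posterior probability ≈ 0.0764

Tabulate prior·likelihood by source: [1] prior 0.06, lik 0.625, product 0.03750; [2] prior 0.06, lik 0.3333, product 0.02000; [3] prior 0.44, lik 0.3846, product 0.1692; [4] prior 0.44, lik 0.6, product 0.2640.
Normalizing constant = 0.49073; the posterior for Box 1 is its product over the sum, 0.03750/0.49073 = 0.0764.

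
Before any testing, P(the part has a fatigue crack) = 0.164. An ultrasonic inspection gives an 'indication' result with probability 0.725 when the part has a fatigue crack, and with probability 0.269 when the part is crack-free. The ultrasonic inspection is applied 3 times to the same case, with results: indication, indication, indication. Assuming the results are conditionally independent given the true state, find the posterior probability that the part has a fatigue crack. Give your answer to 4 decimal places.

Posterior P(H) ≈ 0.7934

With H the event that the part has a fatigue crack, the joint likelihood of the observed sequence is P(data|H) = 0.725·0.725·0.725 = 0.38108 and P(data|¬H) = 0.269·0.269·0.269 = 0.019465.
Bayes: P(H|data) = 0.164·0.38108 / (0.164·0.38108 + 0.836·0.019465) = 0.062497/0.078770 = 0.7934.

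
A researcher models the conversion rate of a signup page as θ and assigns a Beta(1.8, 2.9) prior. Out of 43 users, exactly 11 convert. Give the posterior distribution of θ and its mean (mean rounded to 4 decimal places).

Observing 11 successes and 32 failures updates Beta(1.8, 2.9) by adding the success and failure counts to the two shape parameters: α = 1.8+11 = 12.8, β = 2.9+32 = 34.9.
E[θ | data] = 12.8/(12.8+34.9) = 0.2683.

Posterior: Beta(12.8, 34.9); mean ≈ 0.2683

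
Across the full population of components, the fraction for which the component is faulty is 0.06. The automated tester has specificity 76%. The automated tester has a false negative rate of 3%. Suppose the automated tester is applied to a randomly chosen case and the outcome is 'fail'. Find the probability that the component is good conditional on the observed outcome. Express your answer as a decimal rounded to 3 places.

P(¬H | E) ≈ 0.795

Let H be the event that the component is faulty. P(H) = 0.06, so P(¬H) = 0.94. With E the 'fail' result, P(E|H) = 0.97 and P(E|¬H) = 0.24.
P(E) = 0.97·0.06 + 0.24·0.94 = 0.058200 + 0.22560 = 0.28380.
By Bayes' theorem, P(H|E) = 0.058200 / 0.28380 = 0.205. Hence P(¬H|E) = 1 − 0.205 = 0.795.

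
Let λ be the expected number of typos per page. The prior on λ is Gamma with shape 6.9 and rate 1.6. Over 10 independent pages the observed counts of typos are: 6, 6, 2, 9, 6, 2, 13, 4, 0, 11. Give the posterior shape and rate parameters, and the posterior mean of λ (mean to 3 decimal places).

The Poisson likelihood adds the total count to the shape and the number of exposure periods to the rate. Here ∑xᵢ = 59 and n = 10, so shape 6.9→65.9 and rate 1.6→11.6.
E[λ | data] = 65.9/11.6 = 5.681.

Posterior: Gamma(shape=65.9, rate=11.6); mean ≈ 5.681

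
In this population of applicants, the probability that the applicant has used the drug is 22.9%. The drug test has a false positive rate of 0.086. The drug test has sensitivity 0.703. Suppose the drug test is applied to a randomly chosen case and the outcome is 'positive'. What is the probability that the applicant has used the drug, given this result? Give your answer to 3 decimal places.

Let H be the event that the applicant has used the drug. P(H) = 0.229, so P(¬H) = 0.771. With E the 'positive' result, P(E|H) = 0.703 and P(E|¬H) = 0.086.
P(E) = 0.703·0.229 + 0.086·0.771 = 0.16099 + 0.066306 = 0.22729.
By Bayes' theorem, P(H|E) = 0.16099 / 0.22729 = 0.708.

P(H | E) ≈ 0.708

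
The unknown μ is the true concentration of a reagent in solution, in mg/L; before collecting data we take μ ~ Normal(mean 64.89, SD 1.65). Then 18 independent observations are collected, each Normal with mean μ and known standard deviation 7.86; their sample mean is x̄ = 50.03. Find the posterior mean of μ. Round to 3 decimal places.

Posterior mean ≈ 58.317

With known σ, the Normal prior is conjugate. Weight on the data is w = (n/σ²)/(n/σ² + 1/τ₀²) = 0.291358/(0.291358+0.367309) = 0.44234.
Posterior mean = w·x̄ + (1−w)·μ₀ = 0.44234·50.03 + 0.55766·64.89 = 58.317.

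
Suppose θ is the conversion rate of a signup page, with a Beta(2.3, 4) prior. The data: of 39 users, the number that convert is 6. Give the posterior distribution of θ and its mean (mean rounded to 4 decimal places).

Observing 6 successes and 33 failures updates Beta(2.3, 4) by adding the success and failure counts to the two shape parameters: α = 2.3+6 = 8.3, β = 4+33 = 37.
Posterior mean = α/(α+β) = 8.3/45.3 = 0.1832.

Posterior: Beta(8.3, 37); mean ≈ 0.1832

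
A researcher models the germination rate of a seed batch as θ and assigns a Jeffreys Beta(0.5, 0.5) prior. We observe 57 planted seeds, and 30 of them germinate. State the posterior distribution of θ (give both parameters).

Observing 30 successes and 27 failures updates Beta(0.5, 0.5) by adding the success and failure counts to the two shape parameters: α = 0.5+30 = 30.5, β = 0.5+27 = 27.5.

Posterior: Beta(30.5, 27.5)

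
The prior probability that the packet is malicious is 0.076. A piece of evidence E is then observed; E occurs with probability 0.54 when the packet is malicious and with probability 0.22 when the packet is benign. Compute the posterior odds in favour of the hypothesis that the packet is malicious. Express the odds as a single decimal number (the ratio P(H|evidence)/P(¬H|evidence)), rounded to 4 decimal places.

Prior odds = 0.076/(1−0.076) = 0.082251. In log-odds, ln(0.082251) = -2.4980.
Add log likelihood ratio: ln(2.4545) = 0.89794.
Posterior log-odds = -1.6000, so posterior odds = exp(-1.6000) = 0.20189.

Posterior odds ≈ 0.2019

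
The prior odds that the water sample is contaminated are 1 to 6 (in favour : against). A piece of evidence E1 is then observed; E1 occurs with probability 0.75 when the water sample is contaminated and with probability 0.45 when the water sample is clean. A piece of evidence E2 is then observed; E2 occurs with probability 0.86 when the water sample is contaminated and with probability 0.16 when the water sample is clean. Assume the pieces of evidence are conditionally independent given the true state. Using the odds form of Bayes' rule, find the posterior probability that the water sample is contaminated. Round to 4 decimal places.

Prior odds = 1/6 = 0.16667.
Likelihood ratio for E1 = 0.75/0.45 = 1.6667.
Likelihood ratio for E2 = 0.86/0.16 = 5.3750.
Posterior odds = prior odds × LR₁ × LR₂ = 1.4931.
Posterior probability = odds/(1+odds) = 1.4931/2.4931 = 0.5989.

Posterior probability ≈ 0.5989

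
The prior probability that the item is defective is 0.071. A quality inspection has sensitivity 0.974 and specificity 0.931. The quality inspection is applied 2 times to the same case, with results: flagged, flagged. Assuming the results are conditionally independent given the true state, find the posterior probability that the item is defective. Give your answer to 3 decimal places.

With H the event that the item is defective, the joint likelihood of the observed sequence is P(data|H) = 0.974·0.974 = 0.94868 and P(data|¬H) = 0.069·0.069 = 0.0047610.
Bayes: P(H|data) = 0.071·0.94868 / (0.071·0.94868 + 0.929·0.0047610) = 0.067356/0.071779 = 0.9384.

Posterior P(H) ≈ 0.938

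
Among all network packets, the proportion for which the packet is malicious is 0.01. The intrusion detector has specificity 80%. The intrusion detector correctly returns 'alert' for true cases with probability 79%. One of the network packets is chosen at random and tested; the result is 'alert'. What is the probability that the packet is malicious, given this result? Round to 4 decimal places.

Let H be the event that the packet is malicious. P(H) = 0.01, so P(¬H) = 0.99. With E the 'alert' result, P(E|H) = 0.79 and P(E|¬H) = 0.2.
P(E) = 0.79·0.01 + 0.2·0.99 = 0.0079000 + 0.19800 = 0.20590.
By Bayes' theorem, P(H|E) = 0.0079000 / 0.20590 = 0.0384.

P(H | E) ≈ 0.0384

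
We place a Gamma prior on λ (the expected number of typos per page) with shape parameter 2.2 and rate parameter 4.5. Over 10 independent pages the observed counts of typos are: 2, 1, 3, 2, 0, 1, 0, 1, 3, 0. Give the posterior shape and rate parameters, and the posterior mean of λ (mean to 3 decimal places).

The Poisson likelihood adds the total count to the shape and the number of exposure periods to the rate. Here ∑xᵢ = 13 and n = 10, so shape 2.2→15.2 and rate 4.5→14.5.
E[λ | data] = 15.2/14.5 = 1.048.

Posterior: Gamma(shape=15.2, rate=14.5); mean ≈ 1.048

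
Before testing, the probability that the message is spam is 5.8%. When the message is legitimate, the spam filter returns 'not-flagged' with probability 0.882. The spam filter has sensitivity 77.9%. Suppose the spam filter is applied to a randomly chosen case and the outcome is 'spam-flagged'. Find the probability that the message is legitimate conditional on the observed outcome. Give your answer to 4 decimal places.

P(¬H | E) ≈ 0.7110

Write H for 'the message is spam'. Prior odds H:¬H = 0.058/0.942 = 0.061571. For the 'spam-flagged' outcome, the likelihood ratio is 0.779/0.118 = 6.6017.
Posterior odds = 0.061571 × 6.6017 = 0.40647, so P(H|E) = 0.40647/(1+0.40647) = 0.2890. Then P(¬H|E) = 1 − 0.2890 = 0.7110.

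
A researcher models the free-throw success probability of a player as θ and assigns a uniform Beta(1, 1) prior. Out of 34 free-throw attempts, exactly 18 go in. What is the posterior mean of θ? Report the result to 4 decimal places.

Posterior mean ≈ 0.5278

The binomial likelihood is conjugate to the Beta prior: with 18 successes and 16 failures, the posterior is Beta(1+18, 1+16) = Beta(19, 17).
Posterior mean = α/(α+β) = 19/36 = 0.5278.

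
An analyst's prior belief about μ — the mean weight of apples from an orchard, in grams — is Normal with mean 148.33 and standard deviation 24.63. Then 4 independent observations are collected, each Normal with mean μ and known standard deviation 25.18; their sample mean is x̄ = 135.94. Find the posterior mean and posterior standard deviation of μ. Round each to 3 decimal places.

With known σ, the Normal prior is conjugate. Weight on the data is w = (n/σ²)/(n/σ² + 1/τ₀²) = 0.00630883/(0.00630883+0.00164843) = 0.79284.
Posterior mean = w·x̄ + (1−w)·μ₀ = 0.79284·135.94 + 0.20716·148.33 = 138.507. Posterior variance = 1/(0.00630883+0.00164843) = 125.671, so SD = 11.210.

Posterior mean ≈ 138.507; posterior SD ≈ 11.210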